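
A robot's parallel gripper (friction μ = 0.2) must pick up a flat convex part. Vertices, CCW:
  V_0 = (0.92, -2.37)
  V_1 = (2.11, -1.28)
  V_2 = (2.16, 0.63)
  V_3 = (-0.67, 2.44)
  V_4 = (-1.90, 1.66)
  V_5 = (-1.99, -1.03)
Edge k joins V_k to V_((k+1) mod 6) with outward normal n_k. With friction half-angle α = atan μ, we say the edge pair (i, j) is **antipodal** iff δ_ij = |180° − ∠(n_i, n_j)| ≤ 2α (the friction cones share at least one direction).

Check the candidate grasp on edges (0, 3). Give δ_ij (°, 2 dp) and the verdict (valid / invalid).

α = atan 0.2 = 11.31°;  2α = 22.62°
edge 0: e_0 = (+1.19, +1.09);  n_0 = (+0.6754, -0.7374)
edge 3: e_3 = (-1.23, -0.78);  n_3 = (-0.5355, +0.8445)
∠(n_0, n_3) = 169.89°
δ = |180° − 169.89°| = 10.11°
10.11° ≤ 2α = 22.62°  →  valid

δ = 10.11°, valid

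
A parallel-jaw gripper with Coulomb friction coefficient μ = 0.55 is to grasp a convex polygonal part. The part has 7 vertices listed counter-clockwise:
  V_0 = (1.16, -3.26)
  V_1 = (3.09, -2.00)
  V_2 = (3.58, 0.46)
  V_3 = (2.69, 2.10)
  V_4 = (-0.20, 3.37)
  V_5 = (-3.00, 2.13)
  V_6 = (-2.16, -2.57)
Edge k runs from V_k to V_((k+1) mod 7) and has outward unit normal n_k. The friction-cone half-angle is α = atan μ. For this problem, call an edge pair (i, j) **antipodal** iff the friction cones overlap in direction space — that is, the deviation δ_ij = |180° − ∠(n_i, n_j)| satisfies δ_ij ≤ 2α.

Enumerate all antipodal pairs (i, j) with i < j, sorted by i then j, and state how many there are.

count = 9; pairs: (0,3), (0,4), (1,4), (1,5), (2,5), (2,6), (3,5), (3,6), (4,6)

α = atan 0.55 = 28.81°;  2α = 57.62°
n_0 = (+0.5467, -0.8374)
n_1 = (+0.9807, -0.1953)
n_2 = (+0.8789, +0.4770)
n_3 = (+0.4023, +0.9155)
n_4 = (-0.4049, +0.9143)
n_5 = (-0.9844, -0.1759)
n_6 = (-0.2035, -0.9791)
  (0,1): δ = 134.40°  ·
  (0,2): δ = 94.65°  ·
  (0,3): δ = 56.86°  ✓
  (0,4): δ = 9.25°  ✓
  (0,5): δ = 66.99°  ·
  (0,6): δ = 135.12°  ·
  (1,2): δ = 140.25°  ·
  (1,3): δ = 102.46°  ·
  (1,4): δ = 54.85°  ✓
  (1,5): δ = 21.40°  ✓
  (1,6): δ = 89.52°  ·
  (2,3): δ = 142.21°  ·
  (2,4): δ = 94.60°  ·
  (2,5): δ = 18.35°  ✓
  (2,6): δ = 49.77°  ✓
  (3,4): δ = 132.39°  ·
  (3,5): δ = 56.14°  ✓
  (3,6): δ = 11.98°  ✓
  (4,5): δ = 103.75°  ·
  (4,6): δ = 35.63°  ✓
  (5,6): δ = 111.87°  ·
antipodal pairs: 9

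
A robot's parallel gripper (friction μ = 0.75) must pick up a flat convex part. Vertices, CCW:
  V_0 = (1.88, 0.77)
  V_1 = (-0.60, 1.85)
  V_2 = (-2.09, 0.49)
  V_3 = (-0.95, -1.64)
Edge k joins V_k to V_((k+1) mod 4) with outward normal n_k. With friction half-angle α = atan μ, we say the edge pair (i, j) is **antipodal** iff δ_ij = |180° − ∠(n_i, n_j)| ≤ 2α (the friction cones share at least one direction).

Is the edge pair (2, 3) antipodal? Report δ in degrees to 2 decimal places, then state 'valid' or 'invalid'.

α = atan 0.75 = 36.87°;  2α = 73.74°
edge 2: e_2 = (+1.14, -2.13);  n_2 = (-0.8817, -0.4719)
edge 3: e_3 = (+2.83, +2.41);  n_3 = (+0.6484, -0.7613)
∠(n_2, n_3) = 102.26°
δ = |180° − 102.26°| = 77.74°
77.74° > 2α = 73.74°  →  invalid

δ = 77.74°, invalid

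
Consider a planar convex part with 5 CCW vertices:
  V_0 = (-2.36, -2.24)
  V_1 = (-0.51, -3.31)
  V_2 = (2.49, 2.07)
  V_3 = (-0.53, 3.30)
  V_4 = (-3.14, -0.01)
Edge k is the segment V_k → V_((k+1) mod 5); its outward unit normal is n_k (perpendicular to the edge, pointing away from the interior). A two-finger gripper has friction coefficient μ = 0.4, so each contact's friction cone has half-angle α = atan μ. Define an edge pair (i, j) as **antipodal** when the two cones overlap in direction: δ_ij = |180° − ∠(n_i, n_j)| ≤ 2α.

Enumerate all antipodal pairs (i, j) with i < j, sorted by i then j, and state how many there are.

count = 2; pairs: (0,2), (1,3)

α = atan 0.4 = 21.80°;  2α = 43.60°
n_0 = (-0.5007, -0.8656)
n_1 = (+0.8734, -0.4870)
n_2 = (+0.3772, +0.9261)
n_3 = (-0.7852, +0.6192)
n_4 = (-0.9439, -0.3302)
  (0,1): δ = 89.10°  ·
  (0,2): δ = 7.88°  ✓
  (0,3): δ = 81.79°  ·
  (0,4): δ = 139.32°  ·
  (1,2): δ = 83.02°  ·
  (1,3): δ = 9.11°  ✓
  (1,4): δ = 48.42°  ·
  (2,3): δ = 106.10°  ·
  (2,4): δ = 48.56°  ·
  (3,4): δ = 122.46°  ·
antipodal pairs: 2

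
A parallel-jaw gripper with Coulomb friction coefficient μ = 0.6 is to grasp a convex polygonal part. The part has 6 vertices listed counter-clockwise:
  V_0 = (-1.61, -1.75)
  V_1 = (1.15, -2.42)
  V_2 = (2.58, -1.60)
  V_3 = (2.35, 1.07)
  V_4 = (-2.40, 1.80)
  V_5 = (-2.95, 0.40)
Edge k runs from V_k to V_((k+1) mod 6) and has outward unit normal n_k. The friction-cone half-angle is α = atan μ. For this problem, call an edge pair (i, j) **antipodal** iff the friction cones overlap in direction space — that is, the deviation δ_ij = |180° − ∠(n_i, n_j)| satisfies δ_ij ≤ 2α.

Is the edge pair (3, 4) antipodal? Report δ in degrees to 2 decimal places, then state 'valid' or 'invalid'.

α = atan 0.6 = 30.96°;  2α = 61.93°
edge 3: e_3 = (-4.75, +0.73);  n_3 = (+0.1519, +0.9884)
edge 4: e_4 = (-0.55, -1.40);  n_4 = (-0.9308, +0.3657)
∠(n_3, n_4) = 77.29°
δ = |180° − 77.29°| = 102.71°
102.71° > 2α = 61.93°  →  invalid

δ = 102.71°, invalid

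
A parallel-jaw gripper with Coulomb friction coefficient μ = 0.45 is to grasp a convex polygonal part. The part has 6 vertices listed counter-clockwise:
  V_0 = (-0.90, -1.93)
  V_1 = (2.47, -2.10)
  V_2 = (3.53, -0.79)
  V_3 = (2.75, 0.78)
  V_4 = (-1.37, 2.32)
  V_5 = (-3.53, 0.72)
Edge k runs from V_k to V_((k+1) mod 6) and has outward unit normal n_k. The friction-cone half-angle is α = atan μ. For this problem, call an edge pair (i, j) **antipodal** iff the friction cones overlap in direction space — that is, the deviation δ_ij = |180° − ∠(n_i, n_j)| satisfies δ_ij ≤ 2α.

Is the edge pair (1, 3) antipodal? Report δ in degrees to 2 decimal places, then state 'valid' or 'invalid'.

δ = 71.52°, invalid

α = atan 0.45 = 24.23°;  2α = 48.46°
edge 1: e_1 = (+1.06, +1.31);  n_1 = (+0.7774, -0.6290)
edge 3: e_3 = (-4.12, +1.54);  n_3 = (+0.3501, +0.9367)
∠(n_1, n_3) = 108.48°
δ = |180° − 108.48°| = 71.52°
71.52° > 2α = 48.46°  →  invalid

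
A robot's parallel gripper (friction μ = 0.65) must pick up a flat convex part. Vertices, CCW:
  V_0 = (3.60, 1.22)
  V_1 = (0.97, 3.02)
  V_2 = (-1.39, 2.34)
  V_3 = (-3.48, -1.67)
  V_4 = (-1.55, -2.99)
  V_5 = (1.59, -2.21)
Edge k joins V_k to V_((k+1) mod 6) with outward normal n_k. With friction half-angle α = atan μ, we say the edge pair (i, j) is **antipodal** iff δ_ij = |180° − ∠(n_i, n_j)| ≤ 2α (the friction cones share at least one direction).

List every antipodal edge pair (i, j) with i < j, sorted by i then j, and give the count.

count = 7; pairs: (0,3), (0,4), (1,3), (1,4), (1,5), (2,4), (2,5)

α = atan 0.65 = 33.02°;  2α = 66.05°
n_0 = (+0.5648, +0.8252)
n_1 = (-0.2769, +0.9609)
n_2 = (-0.8868, +0.4622)
n_3 = (-0.5645, -0.8254)
n_4 = (+0.2411, -0.9705)
n_5 = (+0.8628, -0.5056)
  (0,1): δ = 129.54°  ·
  (0,2): δ = 83.14°  ·
  (0,3): δ = 0.02°  ✓
  (0,4): δ = 48.34°  ✓
  (0,5): δ = 94.02°  ·
  (1,2): δ = 133.60°  ·
  (1,3): δ = 50.44°  ✓
  (1,4): δ = 2.12°  ✓
  (1,5): δ = 43.56°  ✓
  (2,3): δ = 96.84°  ·
  (2,4): δ = 48.52°  ✓
  (2,5): δ = 2.84°  ✓
  (3,4): δ = 131.68°  ·
  (3,5): δ = 86.00°  ·
  (4,5): δ = 134.32°  ·
antipodal pairs: 7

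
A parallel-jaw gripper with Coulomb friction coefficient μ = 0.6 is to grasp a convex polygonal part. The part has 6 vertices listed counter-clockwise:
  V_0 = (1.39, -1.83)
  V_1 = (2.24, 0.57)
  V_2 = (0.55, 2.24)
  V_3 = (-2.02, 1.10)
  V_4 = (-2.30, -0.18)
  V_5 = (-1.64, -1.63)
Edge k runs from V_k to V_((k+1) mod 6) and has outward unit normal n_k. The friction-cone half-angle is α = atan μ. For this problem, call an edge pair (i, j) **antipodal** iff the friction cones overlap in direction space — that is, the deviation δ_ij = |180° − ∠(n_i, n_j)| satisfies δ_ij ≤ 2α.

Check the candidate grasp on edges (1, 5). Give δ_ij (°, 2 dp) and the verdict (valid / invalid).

α = atan 0.6 = 30.96°;  2α = 61.93°
edge 1: e_1 = (-1.69, +1.67);  n_1 = (+0.7029, +0.7113)
edge 5: e_5 = (+3.03, -0.20);  n_5 = (-0.0659, -0.9978)
∠(n_1, n_5) = 139.12°
δ = |180° − 139.12°| = 40.88°
40.88° ≤ 2α = 61.93°  →  valid

δ = 40.88°, valid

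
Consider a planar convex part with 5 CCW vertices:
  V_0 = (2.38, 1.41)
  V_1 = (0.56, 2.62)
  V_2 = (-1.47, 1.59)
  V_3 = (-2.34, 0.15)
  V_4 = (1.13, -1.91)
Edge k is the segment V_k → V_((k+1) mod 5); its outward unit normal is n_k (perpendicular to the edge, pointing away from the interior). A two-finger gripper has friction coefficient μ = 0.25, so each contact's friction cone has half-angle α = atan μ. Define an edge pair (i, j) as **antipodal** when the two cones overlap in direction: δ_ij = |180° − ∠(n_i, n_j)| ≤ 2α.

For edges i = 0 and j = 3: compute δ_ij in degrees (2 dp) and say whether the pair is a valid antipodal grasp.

δ = 2.92°, valid

α = atan 0.25 = 14.04°;  2α = 28.07°
edge 0: e_0 = (-1.82, +1.21);  n_0 = (+0.5536, +0.8328)
edge 3: e_3 = (+3.47, -2.06);  n_3 = (-0.5105, -0.8599)
∠(n_0, n_3) = 177.08°
δ = |180° − 177.08°| = 2.92°
2.92° ≤ 2α = 28.07°  →  valid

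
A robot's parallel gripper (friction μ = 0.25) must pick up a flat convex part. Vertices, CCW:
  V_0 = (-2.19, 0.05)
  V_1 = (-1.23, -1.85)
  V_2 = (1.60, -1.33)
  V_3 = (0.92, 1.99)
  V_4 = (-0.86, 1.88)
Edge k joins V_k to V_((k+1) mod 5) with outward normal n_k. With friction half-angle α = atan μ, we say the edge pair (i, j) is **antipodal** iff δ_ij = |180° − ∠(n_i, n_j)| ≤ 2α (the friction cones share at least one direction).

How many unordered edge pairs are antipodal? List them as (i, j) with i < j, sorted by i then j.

count = 2; pairs: (0,2), (1,3)

α = atan 0.25 = 14.04°;  2α = 28.07°
n_0 = (-0.8925, -0.4510)
n_1 = (+0.1807, -0.9835)
n_2 = (+0.9797, +0.2007)
n_3 = (-0.0617, +0.9981)
n_4 = (-0.8089, +0.5879)
  (0,1): δ = 106.39°  ·
  (0,2): δ = 15.23°  ✓
  (0,3): δ = 66.73°  ·
  (0,4): δ = 117.19°  ·
  (1,2): δ = 88.84°  ·
  (1,3): δ = 6.88°  ✓
  (1,4): δ = 43.58°  ·
  (2,3): δ = 98.04°  ·
  (2,4): δ = 47.58°  ·
  (3,4): δ = 129.55°  ·
antipodal pairs: 2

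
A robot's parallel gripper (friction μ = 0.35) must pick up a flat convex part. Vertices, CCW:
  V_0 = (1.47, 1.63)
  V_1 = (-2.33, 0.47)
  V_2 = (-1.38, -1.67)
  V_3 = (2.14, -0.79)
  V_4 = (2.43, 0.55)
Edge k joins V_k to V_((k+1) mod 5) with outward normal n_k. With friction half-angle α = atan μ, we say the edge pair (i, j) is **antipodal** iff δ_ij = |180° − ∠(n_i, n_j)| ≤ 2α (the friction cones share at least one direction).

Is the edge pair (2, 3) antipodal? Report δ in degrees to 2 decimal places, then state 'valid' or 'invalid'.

δ = 116.25°, invalid

α = atan 0.35 = 19.29°;  2α = 38.58°
edge 2: e_2 = (+3.52, +0.88);  n_2 = (+0.2425, -0.9701)
edge 3: e_3 = (+0.29, +1.34);  n_3 = (+0.9774, -0.2115)
∠(n_2, n_3) = 63.75°
δ = |180° − 63.75°| = 116.25°
116.25° > 2α = 38.58°  →  invalid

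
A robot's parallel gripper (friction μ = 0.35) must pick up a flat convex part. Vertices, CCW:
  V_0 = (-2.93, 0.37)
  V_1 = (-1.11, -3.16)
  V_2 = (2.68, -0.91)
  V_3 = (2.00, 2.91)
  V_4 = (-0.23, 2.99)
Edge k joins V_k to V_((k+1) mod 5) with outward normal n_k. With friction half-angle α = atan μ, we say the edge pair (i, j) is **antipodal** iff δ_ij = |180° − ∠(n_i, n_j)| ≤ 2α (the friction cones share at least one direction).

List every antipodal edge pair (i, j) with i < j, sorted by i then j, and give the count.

α = atan 0.35 = 19.29°;  2α = 38.58°
n_0 = (-0.8888, -0.4583)
n_1 = (+0.5105, -0.8599)
n_2 = (+0.9845, +0.1753)
n_3 = (+0.0359, +0.9994)
n_4 = (-0.6964, +0.7177)
  (0,1): δ = 86.58°  ·
  (0,2): δ = 17.18°  ✓
  (0,3): δ = 60.67°  ·
  (0,4): δ = 106.86°  ·
  (1,2): δ = 110.60°  ·
  (1,3): δ = 32.75°  ✓
  (1,4): δ = 13.44°  ✓
  (2,3): δ = 102.15°  ·
  (2,4): δ = 55.96°  ·
  (3,4): δ = 133.81°  ·
antipodal pairs: 3

count = 3; pairs: (0,2), (1,3), (1,4)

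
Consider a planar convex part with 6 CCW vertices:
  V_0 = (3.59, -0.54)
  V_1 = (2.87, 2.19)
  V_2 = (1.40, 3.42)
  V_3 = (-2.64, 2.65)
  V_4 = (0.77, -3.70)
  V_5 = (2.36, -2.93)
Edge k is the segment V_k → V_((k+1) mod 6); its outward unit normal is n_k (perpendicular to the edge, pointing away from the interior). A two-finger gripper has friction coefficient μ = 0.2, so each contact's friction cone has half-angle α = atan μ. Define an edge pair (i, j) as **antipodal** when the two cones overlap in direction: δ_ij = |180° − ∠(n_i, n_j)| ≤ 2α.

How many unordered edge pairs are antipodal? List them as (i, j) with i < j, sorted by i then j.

count = 3; pairs: (0,3), (1,3), (2,4)

α = atan 0.2 = 11.31°;  2α = 22.62°
n_0 = (+0.9669, +0.2550)
n_1 = (+0.6417, +0.7669)
n_2 = (-0.1872, +0.9823)
n_3 = (-0.8810, -0.4731)
n_4 = (+0.4359, -0.9000)
n_5 = (+0.8892, -0.4576)
  (0,1): δ = 144.69°  ·
  (0,2): δ = 93.98°  ·
  (0,3): δ = 13.46°  ✓
  (0,4): δ = 101.07°  ·
  (0,5): δ = 137.99°  ·
  (1,2): δ = 129.29°  ·
  (1,3): δ = 21.84°  ✓
  (1,4): δ = 65.76°  ·
  (1,5): δ = 102.69°  ·
  (2,3): δ = 72.55°  ·
  (2,4): δ = 15.05°  ✓
  (2,5): δ = 51.98°  ·
  (3,4): δ = 92.40°  ·
  (3,5): δ = 55.47°  ·
  (4,5): δ = 143.07°  ·
antipodal pairs: 3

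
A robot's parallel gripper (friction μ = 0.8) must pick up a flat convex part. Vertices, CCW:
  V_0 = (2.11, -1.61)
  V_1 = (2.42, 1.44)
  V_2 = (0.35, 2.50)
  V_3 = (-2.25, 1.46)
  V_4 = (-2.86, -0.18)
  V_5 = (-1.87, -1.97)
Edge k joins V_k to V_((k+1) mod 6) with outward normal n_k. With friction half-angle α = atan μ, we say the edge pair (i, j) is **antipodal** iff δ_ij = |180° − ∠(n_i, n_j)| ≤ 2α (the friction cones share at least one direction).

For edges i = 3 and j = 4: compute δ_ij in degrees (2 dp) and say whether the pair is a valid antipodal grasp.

δ = 130.65°, invalid

α = atan 0.8 = 38.66°;  2α = 77.32°
edge 3: e_3 = (-0.61, -1.64);  n_3 = (-0.9373, +0.3486)
edge 4: e_4 = (+0.99, -1.79);  n_4 = (-0.8751, -0.4840)
∠(n_3, n_4) = 49.35°
δ = |180° − 49.35°| = 130.65°
130.65° > 2α = 77.32°  →  invalid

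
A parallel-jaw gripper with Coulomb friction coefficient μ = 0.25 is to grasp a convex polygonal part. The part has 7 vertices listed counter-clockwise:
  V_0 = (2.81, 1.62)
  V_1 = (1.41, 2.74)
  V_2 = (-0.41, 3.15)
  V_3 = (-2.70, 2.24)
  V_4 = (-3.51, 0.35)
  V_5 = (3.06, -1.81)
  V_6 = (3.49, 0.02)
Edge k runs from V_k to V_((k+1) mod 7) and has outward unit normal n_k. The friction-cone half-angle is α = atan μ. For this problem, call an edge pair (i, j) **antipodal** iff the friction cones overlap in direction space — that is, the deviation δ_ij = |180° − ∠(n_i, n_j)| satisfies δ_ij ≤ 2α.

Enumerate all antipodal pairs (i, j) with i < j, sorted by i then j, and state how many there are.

α = atan 0.25 = 14.04°;  2α = 28.07°
n_0 = (+0.6247, +0.7809)
n_1 = (+0.2198, +0.9756)
n_2 = (-0.3693, +0.9293)
n_3 = (-0.9191, +0.3939)
n_4 = (-0.3123, -0.9500)
n_5 = (+0.9735, -0.2287)
n_6 = (+0.9203, +0.3911)
  (0,1): δ = 154.04°  ·
  (0,2): δ = 119.67°  ·
  (0,3): δ = 74.54°  ·
  (0,4): δ = 20.46°  ✓
  (0,5): δ = 115.44°  ·
  (0,6): δ = 151.69°  ·
  (1,2): δ = 145.63°  ·
  (1,3): δ = 100.50°  ·
  (1,4): δ = 5.50°  ✓
  (1,5): δ = 89.47°  ·
  (1,6): δ = 125.72°  ·
  (2,3): δ = 134.87°  ·
  (2,4): δ = 39.87°  ·
  (2,5): δ = 55.11°  ·
  (2,6): δ = 91.35°  ·
  (3,4): δ = 85.00°  ·
  (3,5): δ = 9.98°  ✓
  (3,6): δ = 46.22°  ·
  (4,5): δ = 85.02°  ·
  (4,6): δ = 48.78°  ·
  (5,6): δ = 143.75°  ·
antipodal pairs: 3

count = 3; pairs: (0,4), (1,4), (3,5)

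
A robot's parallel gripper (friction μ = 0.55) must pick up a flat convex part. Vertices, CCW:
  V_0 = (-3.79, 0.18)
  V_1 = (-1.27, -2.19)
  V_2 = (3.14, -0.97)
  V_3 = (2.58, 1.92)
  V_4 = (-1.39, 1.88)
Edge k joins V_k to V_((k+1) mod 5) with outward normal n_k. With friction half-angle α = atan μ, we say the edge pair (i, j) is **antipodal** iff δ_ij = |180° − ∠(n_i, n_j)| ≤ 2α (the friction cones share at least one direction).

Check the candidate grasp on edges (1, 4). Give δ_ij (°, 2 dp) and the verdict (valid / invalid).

δ = 19.85°, valid

α = atan 0.55 = 28.81°;  2α = 57.62°
edge 1: e_1 = (+4.41, +1.22);  n_1 = (+0.2666, -0.9638)
edge 4: e_4 = (-2.40, -1.70);  n_4 = (-0.5780, +0.8160)
∠(n_1, n_4) = 160.15°
δ = |180° − 160.15°| = 19.85°
19.85° ≤ 2α = 57.62°  →  valid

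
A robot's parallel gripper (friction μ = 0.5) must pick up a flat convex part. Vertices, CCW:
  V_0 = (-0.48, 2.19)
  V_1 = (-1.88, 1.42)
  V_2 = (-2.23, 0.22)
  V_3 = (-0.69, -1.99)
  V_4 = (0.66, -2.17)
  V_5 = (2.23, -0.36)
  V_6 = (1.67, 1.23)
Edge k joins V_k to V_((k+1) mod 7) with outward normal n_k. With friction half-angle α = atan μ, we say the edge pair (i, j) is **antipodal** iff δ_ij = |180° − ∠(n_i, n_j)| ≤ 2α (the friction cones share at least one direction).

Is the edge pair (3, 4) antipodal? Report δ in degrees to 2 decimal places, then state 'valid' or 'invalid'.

δ = 123.34°, invalid

α = atan 0.5 = 26.57°;  2α = 53.13°
edge 3: e_3 = (+1.35, -0.18);  n_3 = (-0.1322, -0.9912)
edge 4: e_4 = (+1.57, +1.81);  n_4 = (+0.7554, -0.6552)
∠(n_3, n_4) = 56.66°
δ = |180° − 56.66°| = 123.34°
123.34° > 2α = 53.13°  →  invalid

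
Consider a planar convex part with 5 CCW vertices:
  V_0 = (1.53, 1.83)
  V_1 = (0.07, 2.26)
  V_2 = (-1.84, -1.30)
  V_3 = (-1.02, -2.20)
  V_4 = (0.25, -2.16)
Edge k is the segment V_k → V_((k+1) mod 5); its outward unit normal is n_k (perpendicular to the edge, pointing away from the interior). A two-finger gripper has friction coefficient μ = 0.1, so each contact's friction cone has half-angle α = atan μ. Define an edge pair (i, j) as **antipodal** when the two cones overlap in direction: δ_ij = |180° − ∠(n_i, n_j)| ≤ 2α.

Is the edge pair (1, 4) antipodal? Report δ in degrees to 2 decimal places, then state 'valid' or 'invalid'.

δ = 10.43°, valid

α = atan 0.1 = 5.71°;  2α = 11.42°
edge 1: e_1 = (-1.91, -3.56);  n_1 = (-0.8812, +0.4728)
edge 4: e_4 = (+1.28, +3.99);  n_4 = (+0.9522, -0.3055)
∠(n_1, n_4) = 169.57°
δ = |180° − 169.57°| = 10.43°
10.43° ≤ 2α = 11.42°  →  valid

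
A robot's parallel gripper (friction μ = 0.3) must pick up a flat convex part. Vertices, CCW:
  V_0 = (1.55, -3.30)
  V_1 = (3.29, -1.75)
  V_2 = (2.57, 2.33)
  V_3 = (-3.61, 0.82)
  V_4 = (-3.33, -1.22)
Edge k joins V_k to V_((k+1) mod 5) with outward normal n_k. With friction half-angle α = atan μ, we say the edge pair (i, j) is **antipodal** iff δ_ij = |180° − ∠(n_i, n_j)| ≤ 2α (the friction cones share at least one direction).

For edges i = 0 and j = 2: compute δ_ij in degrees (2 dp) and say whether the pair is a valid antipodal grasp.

α = atan 0.3 = 16.70°;  2α = 33.40°
edge 0: e_0 = (+1.74, +1.55);  n_0 = (+0.6652, -0.7467)
edge 2: e_2 = (-6.18, -1.51);  n_2 = (-0.2374, +0.9714)
∠(n_0, n_2) = 152.04°
δ = |180° − 152.04°| = 27.96°
27.96° ≤ 2α = 33.40°  →  valid

δ = 27.96°, valid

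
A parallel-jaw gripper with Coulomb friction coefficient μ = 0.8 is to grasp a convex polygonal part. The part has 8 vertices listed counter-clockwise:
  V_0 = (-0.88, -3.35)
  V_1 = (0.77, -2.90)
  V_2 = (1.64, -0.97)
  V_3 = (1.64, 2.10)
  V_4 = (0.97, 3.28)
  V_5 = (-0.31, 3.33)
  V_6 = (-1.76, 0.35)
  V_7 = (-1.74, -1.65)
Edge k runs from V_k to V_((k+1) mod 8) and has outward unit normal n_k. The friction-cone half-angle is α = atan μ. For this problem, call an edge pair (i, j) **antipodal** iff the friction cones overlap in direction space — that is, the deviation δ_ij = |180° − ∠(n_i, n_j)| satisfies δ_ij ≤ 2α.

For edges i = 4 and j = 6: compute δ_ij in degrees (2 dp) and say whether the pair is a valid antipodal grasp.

δ = 87.19°, invalid

α = atan 0.8 = 38.66°;  2α = 77.32°
edge 4: e_4 = (-1.28, +0.05);  n_4 = (+0.0390, +0.9992)
edge 6: e_6 = (+0.02, -2.00);  n_6 = (-1.0000, -0.0100)
∠(n_4, n_6) = 92.81°
δ = |180° − 92.81°| = 87.19°
87.19° > 2α = 77.32°  →  invalid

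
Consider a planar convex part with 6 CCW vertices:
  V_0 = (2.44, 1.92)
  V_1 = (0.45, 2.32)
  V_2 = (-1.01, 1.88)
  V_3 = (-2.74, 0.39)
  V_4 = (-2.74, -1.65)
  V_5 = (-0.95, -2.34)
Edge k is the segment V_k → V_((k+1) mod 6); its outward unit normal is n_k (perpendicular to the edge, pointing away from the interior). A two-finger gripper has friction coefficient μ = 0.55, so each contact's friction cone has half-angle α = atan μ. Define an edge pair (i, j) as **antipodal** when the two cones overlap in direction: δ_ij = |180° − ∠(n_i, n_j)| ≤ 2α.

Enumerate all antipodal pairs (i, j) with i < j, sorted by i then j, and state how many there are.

count = 5; pairs: (0,4), (1,4), (1,5), (2,5), (3,5)

α = atan 0.55 = 28.81°;  2α = 57.62°
n_0 = (+0.1971, +0.9804)
n_1 = (-0.2886, +0.9575)
n_2 = (-0.6526, +0.7577)
n_3 = (-1.0000, -0.0000)
n_4 = (-0.3597, -0.9331)
n_5 = (+0.7825, -0.6227)
  (0,1): δ = 151.86°  ·
  (0,2): δ = 127.90°  ·
  (0,3): δ = 78.63°  ·
  (0,4): δ = 9.72°  ✓
  (0,5): δ = 62.85°  ·
  (1,2): δ = 156.03°  ·
  (1,3): δ = 106.77°  ·
  (1,4): δ = 37.85°  ✓
  (1,5): δ = 34.72°  ✓
  (2,3): δ = 130.74°  ·
  (2,4): δ = 61.82°  ·
  (2,5): δ = 10.75°  ✓
  (3,4): δ = 111.08°  ·
  (3,5): δ = 38.51°  ✓
  (4,5): δ = 107.43°  ·
antipodal pairs: 5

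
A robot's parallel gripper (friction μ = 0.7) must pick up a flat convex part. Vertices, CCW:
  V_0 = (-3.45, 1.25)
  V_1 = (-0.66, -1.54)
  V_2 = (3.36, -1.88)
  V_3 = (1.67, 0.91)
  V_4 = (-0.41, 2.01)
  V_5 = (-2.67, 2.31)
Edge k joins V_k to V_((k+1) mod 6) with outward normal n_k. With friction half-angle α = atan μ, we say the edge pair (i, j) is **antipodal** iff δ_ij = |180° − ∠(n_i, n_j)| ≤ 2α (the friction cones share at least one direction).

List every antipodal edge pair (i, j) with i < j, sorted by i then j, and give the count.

count = 8; pairs: (0,2), (0,3), (0,4), (1,2), (1,3), (1,4), (1,5), (2,5)

α = atan 0.7 = 34.99°;  2α = 69.98°
n_0 = (-0.7071, -0.7071)
n_1 = (-0.0843, -0.9964)
n_2 = (+0.8553, +0.5181)
n_3 = (+0.4675, +0.8840)
n_4 = (+0.1316, +0.9913)
n_5 = (-0.8054, +0.5927)
  (0,1): δ = 139.83°  ·
  (0,2): δ = 13.80°  ✓
  (0,3): δ = 17.13°  ✓
  (0,4): δ = 37.44°  ✓
  (0,5): δ = 98.65°  ·
  (1,2): δ = 53.96°  ✓
  (1,3): δ = 23.04°  ✓
  (1,4): δ = 2.73°  ✓
  (1,5): δ = 58.49°  ✓
  (2,3): δ = 149.08°  ·
  (2,4): δ = 128.77°  ·
  (2,5): δ = 67.55°  ✓
  (3,4): δ = 159.69°  ·
  (3,5): δ = 98.48°  ·
  (4,5): δ = 118.79°  ·
antipodal pairs: 8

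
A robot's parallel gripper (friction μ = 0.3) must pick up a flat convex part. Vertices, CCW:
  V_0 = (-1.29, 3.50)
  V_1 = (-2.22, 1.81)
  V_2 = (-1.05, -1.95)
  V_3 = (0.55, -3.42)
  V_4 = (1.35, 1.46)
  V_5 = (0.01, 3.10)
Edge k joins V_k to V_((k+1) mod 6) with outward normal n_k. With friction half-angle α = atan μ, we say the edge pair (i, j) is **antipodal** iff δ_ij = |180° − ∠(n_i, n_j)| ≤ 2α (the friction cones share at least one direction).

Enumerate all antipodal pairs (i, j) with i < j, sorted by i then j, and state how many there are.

α = atan 0.3 = 16.70°;  2α = 33.40°
n_0 = (-0.8761, +0.4821)
n_1 = (-0.9548, -0.2971)
n_2 = (-0.6766, -0.7364)
n_3 = (+0.9868, -0.1618)
n_4 = (+0.7744, +0.6327)
n_5 = (+0.2941, +0.9558)
  (0,1): δ = 133.89°  ·
  (0,2): δ = 103.75°  ·
  (0,3): δ = 19.51°  ✓
  (0,4): δ = 68.08°  ·
  (0,5): δ = 101.72°  ·
  (1,2): δ = 149.86°  ·
  (1,3): δ = 26.59°  ✓
  (1,4): δ = 21.97°  ✓
  (1,5): δ = 55.61°  ·
  (2,3): δ = 56.73°  ·
  (2,4): δ = 8.17°  ✓
  (2,5): δ = 25.47°  ✓
  (3,4): δ = 131.44°  ·
  (3,5): δ = 97.79°  ·
  (4,5): δ = 146.35°  ·
antipodal pairs: 5

count = 5; pairs: (0,3), (1,3), (1,4), (2,4), (2,5)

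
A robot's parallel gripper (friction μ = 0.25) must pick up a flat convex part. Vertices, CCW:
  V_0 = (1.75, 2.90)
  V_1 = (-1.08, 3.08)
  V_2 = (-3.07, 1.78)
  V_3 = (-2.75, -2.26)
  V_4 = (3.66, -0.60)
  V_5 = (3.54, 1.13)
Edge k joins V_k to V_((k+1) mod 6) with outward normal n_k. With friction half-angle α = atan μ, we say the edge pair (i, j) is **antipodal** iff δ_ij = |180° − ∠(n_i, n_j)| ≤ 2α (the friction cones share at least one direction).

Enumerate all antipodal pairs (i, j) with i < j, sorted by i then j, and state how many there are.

α = atan 0.25 = 14.04°;  2α = 28.07°
n_0 = (+0.0635, +0.9980)
n_1 = (-0.5469, +0.8372)
n_2 = (-0.9969, -0.0790)
n_3 = (+0.2507, -0.9681)
n_4 = (+0.9976, +0.0692)
n_5 = (+0.7031, +0.7111)
  (0,1): δ = 143.21°  ·
  (0,2): δ = 81.83°  ·
  (0,3): δ = 18.16°  ✓
  (0,4): δ = 97.61°  ·
  (0,5): δ = 138.96°  ·
  (1,2): δ = 118.63°  ·
  (1,3): δ = 18.64°  ✓
  (1,4): δ = 60.81°  ·
  (1,5): δ = 102.17°  ·
  (2,3): δ = 80.01°  ·
  (2,4): δ = 0.56°  ✓
  (2,5): δ = 40.79°  ·
  (3,4): δ = 100.55°  ·
  (3,5): δ = 59.20°  ·
  (4,5): δ = 138.65°  ·
antipodal pairs: 3

count = 3; pairs: (0,3), (1,3), (2,4)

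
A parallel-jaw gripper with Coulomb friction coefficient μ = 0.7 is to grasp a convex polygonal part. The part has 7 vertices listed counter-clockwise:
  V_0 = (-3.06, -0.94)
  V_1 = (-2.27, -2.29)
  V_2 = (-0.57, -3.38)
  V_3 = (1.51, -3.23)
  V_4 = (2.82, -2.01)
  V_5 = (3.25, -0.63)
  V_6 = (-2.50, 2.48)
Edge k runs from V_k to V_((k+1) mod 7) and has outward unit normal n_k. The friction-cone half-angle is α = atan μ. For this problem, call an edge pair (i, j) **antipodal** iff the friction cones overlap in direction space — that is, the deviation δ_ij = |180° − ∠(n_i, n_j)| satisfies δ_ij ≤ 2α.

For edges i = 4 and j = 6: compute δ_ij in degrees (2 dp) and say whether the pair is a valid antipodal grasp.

δ = 8.01°, valid

α = atan 0.7 = 34.99°;  2α = 69.98°
edge 4: e_4 = (+0.43, +1.38);  n_4 = (+0.9547, -0.2975)
edge 6: e_6 = (-0.56, -3.42);  n_6 = (-0.9869, +0.1616)
∠(n_4, n_6) = 171.99°
δ = |180° − 171.99°| = 8.01°
8.01° ≤ 2α = 69.98°  →  valid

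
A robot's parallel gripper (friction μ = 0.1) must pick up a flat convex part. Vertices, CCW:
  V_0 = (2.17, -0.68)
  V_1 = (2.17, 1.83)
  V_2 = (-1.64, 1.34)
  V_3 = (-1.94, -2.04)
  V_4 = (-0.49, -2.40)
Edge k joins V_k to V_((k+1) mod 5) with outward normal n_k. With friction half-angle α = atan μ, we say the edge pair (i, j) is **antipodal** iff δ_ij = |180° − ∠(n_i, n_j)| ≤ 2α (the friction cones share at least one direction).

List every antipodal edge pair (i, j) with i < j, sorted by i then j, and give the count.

α = atan 0.1 = 5.71°;  2α = 11.42°
n_0 = (+1.0000, -0.0000)
n_1 = (-0.1276, +0.9918)
n_2 = (-0.9961, +0.0884)
n_3 = (-0.2410, -0.9705)
n_4 = (+0.5430, -0.8397)
  (0,1): δ = 82.67°  ·
  (0,2): δ = 5.07°  ✓
  (0,3): δ = 76.06°  ·
  (0,4): δ = 122.89°  ·
  (1,2): δ = 102.40°  ·
  (1,3): δ = 21.27°  ·
  (1,4): δ = 25.56°  ·
  (2,3): δ = 98.87°  ·
  (2,4): δ = 52.04°  ·
  (3,4): δ = 133.17°  ·
antipodal pairs: 1

count = 1; pairs: (0,2)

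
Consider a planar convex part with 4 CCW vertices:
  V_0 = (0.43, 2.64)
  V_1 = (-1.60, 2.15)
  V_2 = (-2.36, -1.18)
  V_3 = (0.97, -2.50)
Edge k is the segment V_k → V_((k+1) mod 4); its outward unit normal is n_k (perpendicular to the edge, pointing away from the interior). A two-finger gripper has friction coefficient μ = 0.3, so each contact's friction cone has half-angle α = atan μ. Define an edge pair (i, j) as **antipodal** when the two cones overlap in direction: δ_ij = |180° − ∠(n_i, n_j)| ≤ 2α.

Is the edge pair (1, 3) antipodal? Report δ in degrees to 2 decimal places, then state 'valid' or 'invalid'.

δ = 18.85°, valid

α = atan 0.3 = 16.70°;  2α = 33.40°
edge 1: e_1 = (-0.76, -3.33);  n_1 = (-0.9749, +0.2225)
edge 3: e_3 = (-0.54, +5.14);  n_3 = (+0.9945, +0.1045)
∠(n_1, n_3) = 161.15°
δ = |180° − 161.15°| = 18.85°
18.85° ≤ 2α = 33.40°  →  valid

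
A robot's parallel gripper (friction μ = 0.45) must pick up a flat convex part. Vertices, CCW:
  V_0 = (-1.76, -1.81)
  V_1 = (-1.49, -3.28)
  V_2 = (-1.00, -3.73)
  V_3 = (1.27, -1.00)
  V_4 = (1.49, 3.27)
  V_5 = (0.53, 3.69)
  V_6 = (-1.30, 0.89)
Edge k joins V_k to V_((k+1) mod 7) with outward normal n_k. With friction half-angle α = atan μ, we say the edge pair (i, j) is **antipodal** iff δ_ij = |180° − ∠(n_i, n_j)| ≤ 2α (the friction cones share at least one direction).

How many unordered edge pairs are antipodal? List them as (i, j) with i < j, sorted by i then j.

α = atan 0.45 = 24.23°;  2α = 48.46°
n_0 = (-0.9835, -0.1807)
n_1 = (-0.6764, -0.7365)
n_2 = (+0.7689, -0.6394)
n_3 = (+0.9987, -0.0515)
n_4 = (+0.4008, +0.9162)
n_5 = (-0.8371, +0.5471)
n_6 = (-0.9858, +0.1680)
  (0,1): δ = 142.97°  ·
  (0,2): δ = 50.15°  ·
  (0,3): δ = 13.36°  ✓
  (0,4): δ = 55.96°  ·
  (0,5): δ = 136.42°  ·
  (0,6): δ = 159.92°  ·
  (1,2): δ = 87.18°  ·
  (1,3): δ = 50.39°  ·
  (1,4): δ = 18.93°  ✓
  (1,5): δ = 99.40°  ·
  (1,6): δ = 122.89°  ·
  (2,3): δ = 143.21°  ·
  (2,4): δ = 73.89°  ·
  (2,5): δ = 6.58°  ✓
  (2,6): δ = 30.07°  ✓
  (3,4): δ = 110.68°  ·
  (3,5): δ = 30.22°  ✓
  (3,6): δ = 6.72°  ✓
  (4,5): δ = 99.54°  ·
  (4,6): δ = 76.04°  ·
  (5,6): δ = 156.50°  ·
antipodal pairs: 6

count = 6; pairs: (0,3), (1,4), (2,5), (2,6), (3,5), (3,6)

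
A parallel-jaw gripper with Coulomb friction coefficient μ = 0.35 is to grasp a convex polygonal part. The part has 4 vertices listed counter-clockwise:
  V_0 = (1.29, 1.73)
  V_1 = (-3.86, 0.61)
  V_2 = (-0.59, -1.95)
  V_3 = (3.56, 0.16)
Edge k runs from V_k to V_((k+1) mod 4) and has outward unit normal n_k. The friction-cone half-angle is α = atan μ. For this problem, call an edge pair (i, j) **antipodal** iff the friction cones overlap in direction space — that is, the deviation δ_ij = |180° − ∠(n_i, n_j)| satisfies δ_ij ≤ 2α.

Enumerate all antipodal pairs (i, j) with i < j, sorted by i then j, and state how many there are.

α = atan 0.35 = 19.29°;  2α = 38.58°
n_0 = (-0.2125, +0.9772)
n_1 = (-0.6164, -0.7874)
n_2 = (+0.4532, -0.8914)
n_3 = (+0.5688, +0.8225)
  (0,1): δ = 50.33°  ·
  (0,2): δ = 14.68°  ✓
  (0,3): δ = 133.06°  ·
  (1,2): δ = 114.99°  ·
  (1,3): δ = 3.39°  ✓
  (2,3): δ = 61.62°  ·
antipodal pairs: 2

count = 2; pairs: (0,2), (1,3)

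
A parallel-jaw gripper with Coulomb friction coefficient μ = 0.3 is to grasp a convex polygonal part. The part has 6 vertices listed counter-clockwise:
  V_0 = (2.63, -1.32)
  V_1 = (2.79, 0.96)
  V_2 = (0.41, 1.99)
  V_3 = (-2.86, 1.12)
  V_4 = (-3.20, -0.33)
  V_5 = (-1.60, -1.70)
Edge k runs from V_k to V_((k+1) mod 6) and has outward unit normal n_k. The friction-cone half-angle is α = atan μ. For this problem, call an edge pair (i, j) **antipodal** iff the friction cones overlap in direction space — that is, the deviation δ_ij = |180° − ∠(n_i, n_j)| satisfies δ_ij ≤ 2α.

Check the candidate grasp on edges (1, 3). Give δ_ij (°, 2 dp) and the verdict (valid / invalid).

α = atan 0.3 = 16.70°;  2α = 33.40°
edge 1: e_1 = (-2.38, +1.03);  n_1 = (+0.3972, +0.9177)
edge 3: e_3 = (-0.34, -1.45);  n_3 = (-0.9736, +0.2283)
∠(n_1, n_3) = 100.21°
δ = |180° − 100.21°| = 79.79°
79.79° > 2α = 33.40°  →  invalid

δ = 79.79°, invalid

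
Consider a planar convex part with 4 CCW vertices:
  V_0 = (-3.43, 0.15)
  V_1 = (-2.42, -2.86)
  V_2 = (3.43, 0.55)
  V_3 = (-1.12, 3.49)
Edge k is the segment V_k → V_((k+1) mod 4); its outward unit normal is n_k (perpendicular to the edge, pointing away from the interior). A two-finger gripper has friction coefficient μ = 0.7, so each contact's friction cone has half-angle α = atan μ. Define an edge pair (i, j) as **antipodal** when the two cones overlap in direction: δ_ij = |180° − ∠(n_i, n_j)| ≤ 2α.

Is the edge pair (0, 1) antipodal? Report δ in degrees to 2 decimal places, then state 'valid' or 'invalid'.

δ = 78.31°, invalid

α = atan 0.7 = 34.99°;  2α = 69.98°
edge 0: e_0 = (+1.01, -3.01);  n_0 = (-0.9481, -0.3181)
edge 1: e_1 = (+5.85, +3.41);  n_1 = (+0.5036, -0.8639)
∠(n_0, n_1) = 101.69°
δ = |180° − 101.69°| = 78.31°
78.31° > 2α = 69.98°  →  invalid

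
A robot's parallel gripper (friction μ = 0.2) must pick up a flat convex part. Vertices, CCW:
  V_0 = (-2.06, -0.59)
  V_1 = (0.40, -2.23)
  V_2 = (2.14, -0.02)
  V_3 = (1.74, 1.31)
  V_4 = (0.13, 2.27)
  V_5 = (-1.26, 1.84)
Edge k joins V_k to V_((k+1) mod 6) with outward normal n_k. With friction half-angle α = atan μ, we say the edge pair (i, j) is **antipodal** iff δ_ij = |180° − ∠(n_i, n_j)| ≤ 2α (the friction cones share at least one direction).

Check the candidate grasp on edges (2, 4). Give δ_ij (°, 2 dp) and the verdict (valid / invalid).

δ = 89.55°, invalid

α = atan 0.2 = 11.31°;  2α = 22.62°
edge 2: e_2 = (-0.40, +1.33);  n_2 = (+0.9576, +0.2880)
edge 4: e_4 = (-1.39, -0.43);  n_4 = (-0.2955, +0.9553)
∠(n_2, n_4) = 90.45°
δ = |180° − 90.45°| = 89.55°
89.55° > 2α = 22.62°  →  invalid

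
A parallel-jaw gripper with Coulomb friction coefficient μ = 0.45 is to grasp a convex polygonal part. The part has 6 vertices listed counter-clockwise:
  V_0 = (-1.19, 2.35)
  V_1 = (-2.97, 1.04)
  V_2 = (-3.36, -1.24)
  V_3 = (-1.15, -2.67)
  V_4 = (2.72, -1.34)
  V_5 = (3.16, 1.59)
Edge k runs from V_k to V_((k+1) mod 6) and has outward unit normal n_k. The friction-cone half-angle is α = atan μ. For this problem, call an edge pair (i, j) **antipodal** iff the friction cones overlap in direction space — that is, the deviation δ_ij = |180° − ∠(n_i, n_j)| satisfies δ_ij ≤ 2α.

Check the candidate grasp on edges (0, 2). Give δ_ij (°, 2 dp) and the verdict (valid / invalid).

δ = 69.26°, invalid

α = atan 0.45 = 24.23°;  2α = 48.46°
edge 0: e_0 = (-1.78, -1.31);  n_0 = (-0.5927, +0.8054)
edge 2: e_2 = (+2.21, -1.43);  n_2 = (-0.5433, -0.8396)
∠(n_0, n_2) = 110.74°
δ = |180° − 110.74°| = 69.26°
69.26° > 2α = 48.46°  →  invalid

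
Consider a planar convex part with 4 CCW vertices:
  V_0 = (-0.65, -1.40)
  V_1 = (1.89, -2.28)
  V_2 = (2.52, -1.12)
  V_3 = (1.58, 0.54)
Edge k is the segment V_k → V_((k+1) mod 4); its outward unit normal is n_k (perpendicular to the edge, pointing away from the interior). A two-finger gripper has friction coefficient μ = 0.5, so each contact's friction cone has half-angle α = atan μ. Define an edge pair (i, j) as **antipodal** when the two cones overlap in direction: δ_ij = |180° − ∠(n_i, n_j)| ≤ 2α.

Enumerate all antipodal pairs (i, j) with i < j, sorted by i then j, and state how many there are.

count = 2; pairs: (0,2), (1,3)

α = atan 0.5 = 26.57°;  2α = 53.13°
n_0 = (-0.3274, -0.9449)
n_1 = (+0.8788, -0.4773)
n_2 = (+0.8702, +0.4927)
n_3 = (-0.6563, +0.7545)
  (0,1): δ = 99.40°  ·
  (0,2): δ = 41.37°  ✓
  (0,3): δ = 60.13°  ·
  (1,2): δ = 121.97°  ·
  (1,3): δ = 20.47°  ✓
  (2,3): δ = 78.50°  ·
antipodal pairs: 2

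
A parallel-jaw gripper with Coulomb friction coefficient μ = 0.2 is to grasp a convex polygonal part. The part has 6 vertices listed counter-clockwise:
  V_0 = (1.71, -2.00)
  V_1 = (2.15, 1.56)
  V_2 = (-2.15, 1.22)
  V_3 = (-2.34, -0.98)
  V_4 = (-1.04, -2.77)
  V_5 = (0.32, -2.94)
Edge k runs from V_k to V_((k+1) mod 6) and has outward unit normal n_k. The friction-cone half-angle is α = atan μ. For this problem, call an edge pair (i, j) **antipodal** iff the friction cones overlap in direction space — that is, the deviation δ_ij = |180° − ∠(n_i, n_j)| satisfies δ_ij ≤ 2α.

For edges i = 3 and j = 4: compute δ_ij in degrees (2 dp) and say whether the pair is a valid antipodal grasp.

δ = 133.11°, invalid

α = atan 0.2 = 11.31°;  2α = 22.62°
edge 3: e_3 = (+1.30, -1.79);  n_3 = (-0.8091, -0.5876)
edge 4: e_4 = (+1.36, -0.17);  n_4 = (-0.1240, -0.9923)
∠(n_3, n_4) = 46.89°
δ = |180° − 46.89°| = 133.11°
133.11° > 2α = 22.62°  →  invalid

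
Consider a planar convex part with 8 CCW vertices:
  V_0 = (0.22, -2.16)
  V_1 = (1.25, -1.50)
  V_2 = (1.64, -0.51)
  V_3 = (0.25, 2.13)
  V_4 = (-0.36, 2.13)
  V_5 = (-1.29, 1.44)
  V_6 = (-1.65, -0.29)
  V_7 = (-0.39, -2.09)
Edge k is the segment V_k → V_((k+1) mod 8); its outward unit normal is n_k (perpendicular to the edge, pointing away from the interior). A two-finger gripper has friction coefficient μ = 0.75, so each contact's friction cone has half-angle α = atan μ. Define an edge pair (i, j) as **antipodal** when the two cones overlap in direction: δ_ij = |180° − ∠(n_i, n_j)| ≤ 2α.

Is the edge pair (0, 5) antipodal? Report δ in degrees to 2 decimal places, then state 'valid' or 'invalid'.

δ = 45.59°, valid

α = atan 0.75 = 36.87°;  2α = 73.74°
edge 0: e_0 = (+1.03, +0.66);  n_0 = (+0.5395, -0.8420)
edge 5: e_5 = (-0.36, -1.73);  n_5 = (-0.9790, +0.2037)
∠(n_0, n_5) = 134.41°
δ = |180° − 134.41°| = 45.59°
45.59° ≤ 2α = 73.74°  →  valid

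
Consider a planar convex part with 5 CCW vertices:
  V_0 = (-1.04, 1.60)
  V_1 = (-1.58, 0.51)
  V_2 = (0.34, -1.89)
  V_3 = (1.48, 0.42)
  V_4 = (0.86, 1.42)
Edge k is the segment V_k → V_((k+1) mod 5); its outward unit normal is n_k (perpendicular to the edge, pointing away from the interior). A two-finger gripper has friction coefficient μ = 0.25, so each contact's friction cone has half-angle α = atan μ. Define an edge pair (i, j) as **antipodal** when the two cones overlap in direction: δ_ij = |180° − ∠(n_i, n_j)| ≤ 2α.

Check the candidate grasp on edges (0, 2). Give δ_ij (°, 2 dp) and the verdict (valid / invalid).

α = atan 0.25 = 14.04°;  2α = 28.07°
edge 0: e_0 = (-0.54, -1.09);  n_0 = (-0.8961, +0.4439)
edge 2: e_2 = (+1.14, +2.31);  n_2 = (+0.8967, -0.4425)
∠(n_0, n_2) = 179.91°
δ = |180° − 179.91°| = 0.09°
0.09° ≤ 2α = 28.07°  →  valid

δ = 0.09°, valid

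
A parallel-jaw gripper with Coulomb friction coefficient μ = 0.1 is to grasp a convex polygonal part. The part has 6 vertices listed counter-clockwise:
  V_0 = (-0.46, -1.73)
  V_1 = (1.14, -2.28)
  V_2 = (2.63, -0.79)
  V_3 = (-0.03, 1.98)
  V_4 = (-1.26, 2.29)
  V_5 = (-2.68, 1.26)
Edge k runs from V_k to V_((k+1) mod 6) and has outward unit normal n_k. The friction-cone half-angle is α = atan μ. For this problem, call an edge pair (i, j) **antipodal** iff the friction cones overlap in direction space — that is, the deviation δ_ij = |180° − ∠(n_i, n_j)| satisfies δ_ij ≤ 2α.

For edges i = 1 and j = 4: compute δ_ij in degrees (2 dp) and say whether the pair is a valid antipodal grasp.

δ = 9.04°, valid

α = atan 0.1 = 5.71°;  2α = 11.42°
edge 1: e_1 = (+1.49, +1.49);  n_1 = (+0.7071, -0.7071)
edge 4: e_4 = (-1.42, -1.03);  n_4 = (-0.5872, +0.8095)
∠(n_1, n_4) = 170.96°
δ = |180° − 170.96°| = 9.04°
9.04° ≤ 2α = 11.42°  →  valid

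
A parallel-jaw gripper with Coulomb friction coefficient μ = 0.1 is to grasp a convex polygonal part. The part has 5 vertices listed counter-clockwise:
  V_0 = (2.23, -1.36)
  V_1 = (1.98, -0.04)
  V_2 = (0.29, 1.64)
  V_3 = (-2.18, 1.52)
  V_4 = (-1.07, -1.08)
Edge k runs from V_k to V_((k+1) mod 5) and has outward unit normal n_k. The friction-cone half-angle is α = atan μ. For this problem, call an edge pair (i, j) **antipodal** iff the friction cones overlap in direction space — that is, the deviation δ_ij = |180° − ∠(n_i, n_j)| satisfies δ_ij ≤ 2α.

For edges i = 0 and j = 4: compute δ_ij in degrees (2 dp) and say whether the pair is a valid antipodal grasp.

α = atan 0.1 = 5.71°;  2α = 11.42°
edge 0: e_0 = (-0.25, +1.32);  n_0 = (+0.9825, +0.1861)
edge 4: e_4 = (+3.30, -0.28);  n_4 = (-0.0845, -0.9964)
∠(n_0, n_4) = 105.57°
δ = |180° − 105.57°| = 74.43°
74.43° > 2α = 11.42°  →  invalid

δ = 74.43°, invalid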